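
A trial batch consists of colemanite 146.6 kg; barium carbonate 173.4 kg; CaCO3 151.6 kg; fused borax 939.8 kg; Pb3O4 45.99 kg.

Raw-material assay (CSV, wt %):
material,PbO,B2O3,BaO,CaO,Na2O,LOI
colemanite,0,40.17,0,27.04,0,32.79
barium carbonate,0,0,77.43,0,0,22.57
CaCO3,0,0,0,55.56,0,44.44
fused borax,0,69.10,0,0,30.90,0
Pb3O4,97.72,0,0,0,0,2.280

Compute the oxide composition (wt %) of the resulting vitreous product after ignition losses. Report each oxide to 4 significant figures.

In-progress results appear (rounded to 4 significant figures) in the working; all arithmetic holds full float precision through the solve — a single rounding finalizes every reported value. The derived quantities, including the totals, LOI, five oxide percentages, glass mass, yield, are computed starting from the weights at 1302 kg of glass in full float precision as written in the problem or answer text.
Oxide masses out of the charge:
  PbO: 45.99·0.9772 = 44.94 kg
  B2O3: 146.6·0.4017 + 939.8·0.6910 = 708.3 kg
  BaO: 173.4·0.7743 = 134.3 kg
  CaO: 146.6·0.2704 + 151.6·0.5556 = 123.9 kg
  Na2O: 939.8·0.3090 = 290.4 kg
LOI: 146.6·0.3279 + 173.4·0.2257 + 151.6·0.4444 + 45.99·0.02280 = 155.6 kg
Net of LOI, the glass mass = 1457 − 155.6 = 1302 kg (= Σ oxide masses)
each oxide over glass, ×100, is wt %

Glass mass = 1302 kg (batch 1457 − LOI 155.6).
Composition: PbO 3.452%, B2O3 54.41%, BaO 10.31%, CaO 9.516%, Na2O 22.31%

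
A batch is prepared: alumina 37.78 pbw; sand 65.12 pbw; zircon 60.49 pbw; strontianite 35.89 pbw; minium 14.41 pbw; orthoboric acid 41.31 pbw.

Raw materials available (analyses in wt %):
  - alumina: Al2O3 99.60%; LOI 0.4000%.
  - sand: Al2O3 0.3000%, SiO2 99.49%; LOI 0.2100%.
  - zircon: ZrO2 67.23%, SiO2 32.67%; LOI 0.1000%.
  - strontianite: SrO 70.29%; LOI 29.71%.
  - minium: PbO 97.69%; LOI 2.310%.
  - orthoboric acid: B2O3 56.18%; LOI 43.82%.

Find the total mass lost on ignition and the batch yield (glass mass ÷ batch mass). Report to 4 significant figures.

Working values appear rounded to four significant figures at each printed step — the whole derivation keeps full precision from start to finish; every reported result is rounded once only; the derived quantities are carried in full float precision (yield, the totals, LOI, net glass mass, six oxide percentages) from the weighed amounts for 225.6 pbw of glass as written in the problem or the answer.
Ignition loss by material:
  alumina: 37.78 × 0.004000 = 0.1511 pbw
  sand: 65.12 × 0.002100 = 0.1368 pbw
  zircon: 60.49 × 0.001000 = 0.06049 pbw
  strontianite: 35.89 × 0.2971 = 10.66 pbw
  minium: 14.41 × 0.02310 = 0.3329 pbw
  orthoboric acid: 41.31 × 0.4382 = 18.10 pbw
Total LOI = 29.45 pbw
Glass = batch − LOI = 255.0 − 29.45 = 225.6 pbw

LOI loss = 29.45 pbw; glass = 225.6 pbw; yield = 88.45%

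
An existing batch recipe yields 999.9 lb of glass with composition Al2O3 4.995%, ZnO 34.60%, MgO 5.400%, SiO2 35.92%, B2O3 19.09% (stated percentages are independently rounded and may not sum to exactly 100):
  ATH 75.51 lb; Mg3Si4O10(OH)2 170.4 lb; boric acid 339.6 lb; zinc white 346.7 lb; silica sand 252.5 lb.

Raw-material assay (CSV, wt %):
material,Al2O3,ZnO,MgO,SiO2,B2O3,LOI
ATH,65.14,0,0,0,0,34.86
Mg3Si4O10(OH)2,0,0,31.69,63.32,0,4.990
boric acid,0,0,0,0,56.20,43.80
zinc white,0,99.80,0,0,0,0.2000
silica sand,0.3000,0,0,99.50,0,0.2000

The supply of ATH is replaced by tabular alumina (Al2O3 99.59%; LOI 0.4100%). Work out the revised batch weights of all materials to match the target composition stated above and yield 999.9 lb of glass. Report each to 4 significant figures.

Each numeric step keeps full float precision at each step. Mid-chain values are printed (rounded to four significant figures) in the working — each reported number takes just one rounding. All derived quantities (the yield, totals, the five compositions, ignition loss, net glass mass) are computed at full precision from the batch weights at 999.9 lb of glass as set out in problem or answer.
Per-oxide target masses for 999.9 lb glass:
  Al2O3: 4.995% × 999.9 = 49.95 lb
  ZnO: 34.60% × 999.9 = 346.0 lb
  MgO: 5.400% × 999.9 = 53.99 lb
  SiO2: 35.92% × 999.9 = 359.2 lb
  B2O3: 19.09% × 999.9 = 190.9 lb
Balance tally, oxide-wise, with the batch weights as given, versus the basis set out (target by target, the sums agree net of answer rounding effects):
  Al2O3: 49.39·0.9959 + 252.5·0.003000 = 49.95 lb (target 49.95 lb)
  ZnO: 346.7·0.9980 = 346.0 lb (target 346.0 lb)
  MgO: 170.4·0.3169 = 54.00 lb (target 53.99 lb)
  SiO2: 170.4·0.6332 + 252.5·0.9950 = 359.1 lb (target 359.2 lb)
  B2O3: 339.6·0.5620 = 190.9 lb (target 190.9 lb)
Mass balance on the glass: total charge less LOI = 999.9 lb (targets for the oxides total 999.9 lb; versus the stated basis of 999.9 lb — deltas are rounding alone).
Adding the batch up: Σ batch = 1159 lb; ignition loss, Σ(batch × LOI) = 158.6 lb; yield = glass ÷ total batch = 86.31%.

Revised batch per 999.9 lb glass:
  tabular alumina: 49.39 lb
  Mg3Si4O10(OH)2: 170.4 lb
  boric acid: 339.6 lb
  zinc white: 346.7 lb
  silica sand: 252.5 lb
Total batch = 1159 lb; LOI loss = 158.6 lb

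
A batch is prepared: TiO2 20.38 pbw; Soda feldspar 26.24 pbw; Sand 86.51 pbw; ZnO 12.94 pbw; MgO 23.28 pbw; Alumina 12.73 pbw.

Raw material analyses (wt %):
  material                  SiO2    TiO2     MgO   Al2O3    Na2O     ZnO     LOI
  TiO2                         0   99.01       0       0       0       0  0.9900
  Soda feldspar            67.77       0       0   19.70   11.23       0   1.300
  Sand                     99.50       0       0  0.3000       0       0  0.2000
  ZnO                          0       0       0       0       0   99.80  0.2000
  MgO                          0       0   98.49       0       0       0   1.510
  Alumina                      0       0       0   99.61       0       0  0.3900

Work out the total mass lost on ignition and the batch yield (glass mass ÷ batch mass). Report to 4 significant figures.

The whole derivation holds exact precision at all times — the intermediate values appear rounded to 4 significant figures alongside each step — each reported value receives exactly one rounding. All derived quantities, which include glass mass, yield, totals, LOI, the six compositions, are recomputed in exact precision, precisely as stated by the question or the answer, starting from the weights per 180.9 pbw of glass.
Each material's LOI contribution:
  TiO2: 20.38 × 0.009900 = 0.2018 pbw
  Soda feldspar: 26.24 × 0.01300 = 0.3411 pbw
  Sand: 86.51 × 0.002000 = 0.1730 pbw
  ZnO: 12.94 × 0.002000 = 0.02588 pbw
  MgO: 23.28 × 0.01510 = 0.3515 pbw
  Alumina: 12.73 × 0.003900 = 0.04965 pbw
Total LOI = 1.143 pbw
Glass = batch − LOI = 182.1 − 1.143 = 180.9 pbw

LOI loss = 1.143 pbw; glass = 180.9 pbw; yield = 99.37%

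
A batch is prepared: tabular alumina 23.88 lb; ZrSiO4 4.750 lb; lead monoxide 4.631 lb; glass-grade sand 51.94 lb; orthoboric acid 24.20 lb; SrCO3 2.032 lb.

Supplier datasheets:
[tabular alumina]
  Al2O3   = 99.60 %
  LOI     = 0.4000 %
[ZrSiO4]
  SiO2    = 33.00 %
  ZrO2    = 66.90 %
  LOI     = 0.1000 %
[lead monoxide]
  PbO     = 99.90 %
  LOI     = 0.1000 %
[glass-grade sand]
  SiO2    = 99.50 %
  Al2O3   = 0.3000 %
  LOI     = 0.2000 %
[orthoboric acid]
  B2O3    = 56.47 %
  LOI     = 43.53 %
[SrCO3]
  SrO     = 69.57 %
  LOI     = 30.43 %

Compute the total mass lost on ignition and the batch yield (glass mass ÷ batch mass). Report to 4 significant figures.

LOI loss = 11.36 lb; glass = 100.1 lb; yield = 89.80%

Values along the way are printed (rounded to 4 significant digits) as written. All internal work holds full precision in every operation; a single rounding completes every reported number — derived quantities are rebuilt starting from the weights per 100.1 lb of glass in full float precision (the six compositions, net glass mass, totals, yield, LOI), exactly as printed in the question or the answer.
LOI of each material in turn:
  tabular alumina: 23.88 × 0.004000 = 0.09552 lb
  ZrSiO4: 4.750 × 0.001000 = 0.004750 lb
  lead monoxide: 4.631 × 0.001000 = 0.004631 lb
  glass-grade sand: 51.94 × 0.002000 = 0.1039 lb
  orthoboric acid: 24.20 × 0.4353 = 10.53 lb
  SrCO3: 2.032 × 0.3043 = 0.6183 lb
Total LOI = 11.36 lb
Glass = batch − LOI = 111.4 − 11.36 = 100.1 lb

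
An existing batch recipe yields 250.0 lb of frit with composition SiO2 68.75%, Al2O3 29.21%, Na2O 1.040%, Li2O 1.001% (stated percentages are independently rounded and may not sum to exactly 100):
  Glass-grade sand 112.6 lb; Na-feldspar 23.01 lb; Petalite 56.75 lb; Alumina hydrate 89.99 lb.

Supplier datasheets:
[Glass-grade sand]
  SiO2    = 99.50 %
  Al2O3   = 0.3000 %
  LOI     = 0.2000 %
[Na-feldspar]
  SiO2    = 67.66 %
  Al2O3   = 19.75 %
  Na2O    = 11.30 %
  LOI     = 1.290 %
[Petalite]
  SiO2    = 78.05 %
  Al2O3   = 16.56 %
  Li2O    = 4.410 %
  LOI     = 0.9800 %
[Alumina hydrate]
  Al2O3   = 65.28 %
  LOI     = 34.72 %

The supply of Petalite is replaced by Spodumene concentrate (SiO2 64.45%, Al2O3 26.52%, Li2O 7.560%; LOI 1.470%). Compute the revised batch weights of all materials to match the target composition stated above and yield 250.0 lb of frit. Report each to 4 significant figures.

Full precision is maintained through every step — mid-chain values are rounded off to 4 significant figures wherever printed — every reported figure takes a single rounding. The derived quantities (four oxide percentages, the yield, the totals, net glass mass, ignition loss) are recomputed at exact precision from the weighed amounts for 250.0 lb of glass, as they appear in problem or answer.
Target oxide masses per 250.0 lb frit:
  SiO2: 68.75% × 250.0 = 171.9 lb
  Al2O3: 29.21% × 250.0 = 73.03 lb
  Na2O: 1.040% × 250.0 = 2.600 lb
  Li2O: 1.001% × 250.0 = 2.502 lb
Oxide-by-oxide audit applying the batch weights above, versus the basis set out (delivered sums recover each target given rounding of the digits):
  SiO2: 135.7·0.9950 + 23.01·0.6766 + 33.10·0.6445 = 171.9 lb (target 171.9 lb)
  Al2O3: 135.7·0.003000 + 23.01·0.1975 + 33.10·0.2652 + 90.83·0.6528 = 73.02 lb (target 73.03 lb)
  Na2O: 23.01·0.1130 = 2.600 lb (target 2.600 lb)
  Li2O: 33.10·0.07560 = 2.502 lb (target 2.502 lb)
Glass-mass sanity pass: the batch minus its LOI: 250.0 lb (oxide target masses add up to 250.0 lb; against the stated basis, 250.0 lb — differing by rounding only).
Whole-batch sum: Σ batch = 282.6 lb; LOI loss = Σ batch·LOI = 32.59 lb; as yield: glass ÷ batch → 88.47%.

Revised batch per 250.0 lb frit:
  Glass-grade sand: 135.7 lb
  Na-feldspar: 23.01 lb
  Spodumene concentrate: 33.10 lb
  Alumina hydrate: 90.83 lb
Total batch = 282.6 lb; LOI loss = 32.59 lb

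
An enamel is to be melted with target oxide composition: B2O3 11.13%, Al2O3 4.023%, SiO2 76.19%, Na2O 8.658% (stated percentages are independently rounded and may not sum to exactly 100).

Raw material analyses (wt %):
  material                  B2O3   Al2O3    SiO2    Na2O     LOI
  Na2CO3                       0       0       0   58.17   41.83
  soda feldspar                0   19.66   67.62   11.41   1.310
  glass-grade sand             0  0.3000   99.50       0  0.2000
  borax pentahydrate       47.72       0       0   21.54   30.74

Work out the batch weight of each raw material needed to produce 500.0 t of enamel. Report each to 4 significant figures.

Batch per 500.0 t enamel:
  Na2CO3: 12.12 t
  soda feldspar: 97.48 t
  glass-grade sand: 316.6 t
  borax pentahydrate: 116.6 t
Total batch = 542.8 t; LOI loss = 42.82 t; yield = 92.11%

In-progress results are shown (rounded to four significant figures) within the worked lines. Every computation holds full precision through every step. Each reported result undergoes a single rounding; all derived quantities (net glass mass, yield, totals, LOI, four oxide percentages) are rebuilt from the weighed amounts per 500.0 t of glass at exact precision precisely as stated by question or answer.
Per-oxide target masses for 500.0 t enamel:
  B2O3: 11.13% × 500.0 = 55.65 t
  Al2O3: 4.023% × 500.0 = 20.11 t
  SiO2: 76.19% × 500.0 = 381.0 t
  Na2O: 8.658% × 500.0 = 43.29 t
Oxide-by-oxide audit applying the batch weights above, per the basis as stated (sums match the target masses up to rounding of the answer):
  B2O3: 116.6·0.4772 = 55.64 t (target 55.65 t)
  Al2O3: 97.48·0.1966 + 316.6·0.003000 = 20.11 t (target 20.11 t)
  SiO2: 97.48·0.6762 + 316.6·0.9950 = 380.9 t (target 381.0 t)
  Na2O: 12.12·0.5817 + 97.48·0.1141 + 116.6·0.2154 = 43.29 t (target 43.29 t)
Consistency of the glass mass: total batch − LOI = 500.0 t (the Σ of target masses is 500.0 t; with the basis standing at 500.0 t — a pure rounding effect).
Batch total: Σ batch = 542.8 t; loss to ignition Σ batch·LOI = 42.82 t; yield = glass ÷ total batch = 92.11%.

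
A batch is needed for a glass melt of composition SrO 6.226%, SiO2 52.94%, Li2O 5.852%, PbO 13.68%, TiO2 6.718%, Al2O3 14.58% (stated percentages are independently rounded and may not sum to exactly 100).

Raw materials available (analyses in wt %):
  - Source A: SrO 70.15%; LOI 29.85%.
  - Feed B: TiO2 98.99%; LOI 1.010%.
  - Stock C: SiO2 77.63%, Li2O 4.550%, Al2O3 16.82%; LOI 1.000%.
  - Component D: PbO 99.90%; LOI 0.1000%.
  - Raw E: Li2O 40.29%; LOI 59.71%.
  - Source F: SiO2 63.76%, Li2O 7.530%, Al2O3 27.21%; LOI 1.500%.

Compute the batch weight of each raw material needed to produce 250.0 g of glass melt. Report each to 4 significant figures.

Batch per 250.0 g glass melt:
  Source A: 22.19 g
  Feed B: 16.97 g
  Stock C: 122.8 g
  Component D: 34.23 g
  Raw E: 11.59 g
  Source F: 58.03 g
Total batch = 265.8 g; LOI loss = 15.85 g; yield = 94.04%

All arithmetic carries exact precision all the way through; in-progress results appear rounded to four significant figures within the worked lines — every reported result carries a single rounding; all derived quantities are carried from the batch weights for 250.0 g of glass in full precision (yield, the totals, net glass mass, six oxide percentages, ignition loss) as set out in either problem or answer.
Target oxide masses per 250.0 g glass melt:
  SrO: 6.226% × 250.0 = 15.56 g
  SiO2: 52.94% × 250.0 = 132.4 g
  Li2O: 5.852% × 250.0 = 14.63 g
  PbO: 13.68% × 250.0 = 34.20 g
  TiO2: 6.718% × 250.0 = 16.80 g
  Al2O3: 14.58% × 250.0 = 36.45 g
A balance pass over the oxides, on the weights just shown, under the basis named above (sum by sum, the targets are met net of answer rounding effects):
  SrO: 22.19·0.7015 = 15.57 g (target 15.56 g)
  SiO2: 122.8·0.7763 + 58.03·0.6376 = 132.3 g (target 132.4 g)
  Li2O: 122.8·0.04550 + 11.59·0.4029 + 58.03·0.07530 = 14.63 g (target 14.63 g)
  PbO: 34.23·0.9990 = 34.20 g (target 34.20 g)
  TiO2: 16.97·0.9899 = 16.80 g (target 16.80 g)
  Al2O3: 122.8·0.1682 + 58.03·0.2721 = 36.44 g (target 36.45 g)
Glass-mass sanity pass: batch total minus LOI = 250.0 g (the Σ of target masses is 250.0 g; against the stated basis, 250.0 g — rounding explains the deltas).
Batch grand total — Σ batch = 265.8 g; loss to ignition Σ batch·LOI = 15.85 g; glass ÷ batch gives a yield of 94.04%.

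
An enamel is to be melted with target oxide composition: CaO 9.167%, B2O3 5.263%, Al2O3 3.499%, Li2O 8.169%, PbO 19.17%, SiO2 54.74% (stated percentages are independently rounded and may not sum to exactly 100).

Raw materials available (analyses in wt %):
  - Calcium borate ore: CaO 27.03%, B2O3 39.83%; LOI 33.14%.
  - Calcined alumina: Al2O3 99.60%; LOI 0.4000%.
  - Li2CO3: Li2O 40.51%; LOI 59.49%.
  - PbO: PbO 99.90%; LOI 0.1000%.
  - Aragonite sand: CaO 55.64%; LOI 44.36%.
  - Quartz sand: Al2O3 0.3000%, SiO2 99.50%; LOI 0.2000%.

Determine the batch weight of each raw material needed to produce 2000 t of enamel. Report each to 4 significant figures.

Batch per 2000 t enamel:
  Calcium borate ore: 264.3 t
  Calcined alumina: 66.95 t
  Li2CO3: 403.3 t
  PbO: 383.8 t
  Aragonite sand: 201.1 t
  Quartz sand: 1100 t
Total batch = 2419 t; LOI loss = 419.6 t; yield = 82.66%

The working math keeps full precision from first step to last — working values are rounded to 4 significant figures when displayed; a single rounding completes every reported figure. Derived quantities are carried in exact precision (LOI, the six compositions, net glass mass, totals, yield) using the weight values at 2000 t of glass, exactly as printed in the problem or answer text.
Target masses of each oxide per 2000 t enamel:
  CaO: 9.167% × 2000 = 183.3 t
  B2O3: 5.263% × 2000 = 105.3 t
  Al2O3: 3.499% × 2000 = 69.98 t
  Li2O: 8.169% × 2000 = 163.4 t
  PbO: 19.17% × 2000 = 383.4 t
  SiO2: 54.74% × 2000 = 1095 t
Balance tally, oxide-wise, per the reported batch figures, relative to the basis at hand (sum by sum, the targets are met modulo rounding of the values):
  CaO: 264.3·0.2703 + 201.1·0.5564 = 183.3 t (target 183.3 t)
  B2O3: 264.3·0.3983 = 105.3 t (target 105.3 t)
  Al2O3: 66.95·0.9960 + 1100·0.003000 = 69.98 t (target 69.98 t)
  Li2O: 403.3·0.4051 = 163.4 t (target 163.4 t)
  PbO: 383.8·0.9990 = 383.4 t (target 383.4 t)
  SiO2: 1100·0.9950 = 1094 t (target 1095 t)
Mass balance on the glass: total charge less LOI = 2000 t (per-oxide target masses sum to 2000 t; basis as stated: 2000 t — gaps are rounding artifacts).
Total batch = Σ batch = 2419 t; LOI loss = Σ batch·LOI = 419.6 t; glass ÷ batch gives a yield of 82.66%.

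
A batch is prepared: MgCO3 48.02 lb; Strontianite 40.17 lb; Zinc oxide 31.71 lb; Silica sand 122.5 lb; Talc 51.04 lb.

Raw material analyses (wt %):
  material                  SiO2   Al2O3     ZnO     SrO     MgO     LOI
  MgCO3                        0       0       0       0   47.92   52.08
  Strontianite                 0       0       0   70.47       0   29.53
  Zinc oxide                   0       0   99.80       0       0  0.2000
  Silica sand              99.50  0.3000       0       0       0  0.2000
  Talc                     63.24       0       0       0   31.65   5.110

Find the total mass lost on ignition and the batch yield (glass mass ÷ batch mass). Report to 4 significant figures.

LOI loss = 39.79 lb; glass = 253.7 lb; yield = 86.44%

The working math keeps full float precision at every stage; intermediates appear, with 4-significant-figure rounding, on the page — exactly one rounding lands on every reported value. Derived quantities, which include the five compositions, yield, net glass mass, totals, LOI, are rebuilt in exact precision, as given in the problem or answer text, from the weighed amounts per 253.7 lb of glass.
Ignition loss by material:
  MgCO3: 48.02 × 0.5208 = 25.01 lb
  Strontianite: 40.17 × 0.2953 = 11.86 lb
  Zinc oxide: 31.71 × 0.002000 = 0.06342 lb
  Silica sand: 122.5 × 0.002000 = 0.2450 lb
  Talc: 51.04 × 0.05110 = 2.608 lb
Total LOI = 39.79 lb
Glass = batch − LOI = 293.4 − 39.79 = 253.7 lb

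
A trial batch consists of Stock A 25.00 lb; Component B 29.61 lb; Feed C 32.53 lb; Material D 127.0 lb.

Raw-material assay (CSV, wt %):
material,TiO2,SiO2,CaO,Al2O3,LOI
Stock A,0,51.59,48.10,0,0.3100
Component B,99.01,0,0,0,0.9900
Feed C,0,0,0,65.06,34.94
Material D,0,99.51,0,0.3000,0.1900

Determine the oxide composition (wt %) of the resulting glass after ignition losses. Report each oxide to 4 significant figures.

Values along the way appear, with 4-significant-digit rounding, across the worked steps; all arithmetic runs at full float precision end to end. Every reported figure is rounded just once — derived quantities are re-derived at full float precision (the four compositions, glass mass, LOI, the totals, yield) starting from the weights at 202.2 lb of glass, exactly as shown in the problem or the answer.
Mass of each oxide from the mix:
  TiO2: 29.61·0.9901 = 29.32 lb
  SiO2: 25.00·0.5159 + 127.0·0.9951 = 139.3 lb
  CaO: 25.00·0.4810 = 12.03 lb
  Al2O3: 32.53·0.6506 + 127.0·0.003000 = 21.55 lb
LOI: 25.00·0.003100 + 29.61·0.009900 + 32.53·0.3494 + 127.0·0.001900 = 11.98 lb
Glass mass = batch − LOI = 214.1 − 11.98 = 202.2 lb (equal to the oxide-mass sum)
each oxide over glass, ×100, is wt %

Glass mass = 202.2 lb (batch 214.1 − LOI 11.98).
Composition: TiO2 14.50%, SiO2 68.89%, CaO 5.948%, Al2O3 10.66%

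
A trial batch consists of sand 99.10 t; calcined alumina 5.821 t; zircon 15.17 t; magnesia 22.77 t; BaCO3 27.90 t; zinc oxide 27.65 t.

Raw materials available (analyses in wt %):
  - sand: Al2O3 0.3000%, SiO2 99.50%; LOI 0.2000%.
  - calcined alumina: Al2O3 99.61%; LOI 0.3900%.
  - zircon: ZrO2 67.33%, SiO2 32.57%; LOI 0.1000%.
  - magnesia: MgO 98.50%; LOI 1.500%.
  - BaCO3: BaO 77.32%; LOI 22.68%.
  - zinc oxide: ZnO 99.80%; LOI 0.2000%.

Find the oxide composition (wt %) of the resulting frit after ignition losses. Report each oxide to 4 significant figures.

Glass mass = 191.5 t (batch 198.4 − LOI 6.961).
Composition: BaO 11.27%, Al2O3 3.184%, MgO 11.72%, ZrO2 5.335%, ZnO 14.41%, SiO2 54.08%

In-progress results appear rounded off to 4 significant figures across the worked steps. All internal work runs at full precision end to end. A single rounding yields each reported value — all derived quantities are rebuilt at exact precision (the yield, LOI, net glass mass, totals, the six compositions) from the weighed amounts per 191.5 t of glass as set out in question or answer.
Delivered oxide masses:
  BaO: 27.90·0.7732 = 21.57 t
  Al2O3: 99.10·0.003000 + 5.821·0.9961 = 6.096 t
  MgO: 22.77·0.9850 = 22.43 t
  ZrO2: 15.17·0.6733 = 10.21 t
  ZnO: 27.65·0.9980 = 27.59 t
  SiO2: 99.10·0.9950 + 15.17·0.3257 = 103.5 t
LOI: 99.10·0.002000 + 5.821·0.003900 + 15.17·0.001000 + 22.77·0.01500 + 27.90·0.2268 + 27.65·0.002000 = 6.961 t
Resulting glass, batch − LOI: 198.4 − 6.961 = 191.5 t (equal to the oxide-mass sum)
oxide / glass × 100 gives the wt %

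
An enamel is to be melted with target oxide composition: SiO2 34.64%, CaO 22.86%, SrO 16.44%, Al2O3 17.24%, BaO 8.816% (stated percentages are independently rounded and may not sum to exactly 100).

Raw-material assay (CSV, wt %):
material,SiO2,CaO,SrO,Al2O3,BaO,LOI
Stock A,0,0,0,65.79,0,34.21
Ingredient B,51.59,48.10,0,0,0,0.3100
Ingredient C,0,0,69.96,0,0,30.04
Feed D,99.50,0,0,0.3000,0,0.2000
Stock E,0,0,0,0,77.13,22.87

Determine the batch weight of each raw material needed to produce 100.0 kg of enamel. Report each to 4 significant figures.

Batch per 100.0 kg enamel:
  Stock A: 26.16 kg
  Ingredient B: 47.53 kg
  Ingredient C: 23.50 kg
  Feed D: 10.17 kg
  Stock E: 11.43 kg
Total batch = 118.8 kg; LOI loss = 18.79 kg; yield = 84.18%

Every computation maintains full float precision from start to finish; working values are displayed, rounded to 4 significant figures, in the working; each reported value is rounded only once. The derived quantities are computed at exact precision (five oxide percentages, ignition loss, net glass mass, totals, the yield) starting from the weights per 100.0 kg of glass as quoted within problem or answer.
The oxide mass targets at 100.0 kg enamel:
  SiO2: 34.64% × 100.0 = 34.64 kg
  CaO: 22.86% × 100.0 = 22.86 kg
  SrO: 16.44% × 100.0 = 16.44 kg
  Al2O3: 17.24% × 100.0 = 17.24 kg
  BaO: 8.816% × 100.0 = 8.816 kg
Sums-versus-targets review on the weights just shown, versus the basis set out (sum by sum, the targets are met given rounding of the digits):
  SiO2: 47.53·0.5159 + 10.17·0.9950 = 34.64 kg (target 34.64 kg)
  CaO: 47.53·0.4810 = 22.86 kg (target 22.86 kg)
  SrO: 23.50·0.6996 = 16.44 kg (target 16.44 kg)
  Al2O3: 26.16·0.6579 + 10.17·0.003000 = 17.24 kg (target 17.24 kg)
  BaO: 11.43·0.7713 = 8.816 kg (target 8.816 kg)
Glass-mass closure: net batch after ignition = 100.0 kg (the Σ of target masses is 100.0 kg; the stated basis being 100.0 kg — rounding explains the deltas).
Summing the batch: Σ batch = 118.8 kg; loss to ignition Σ batch·LOI = 18.79 kg; glass ÷ batch gives a yield of 84.18%.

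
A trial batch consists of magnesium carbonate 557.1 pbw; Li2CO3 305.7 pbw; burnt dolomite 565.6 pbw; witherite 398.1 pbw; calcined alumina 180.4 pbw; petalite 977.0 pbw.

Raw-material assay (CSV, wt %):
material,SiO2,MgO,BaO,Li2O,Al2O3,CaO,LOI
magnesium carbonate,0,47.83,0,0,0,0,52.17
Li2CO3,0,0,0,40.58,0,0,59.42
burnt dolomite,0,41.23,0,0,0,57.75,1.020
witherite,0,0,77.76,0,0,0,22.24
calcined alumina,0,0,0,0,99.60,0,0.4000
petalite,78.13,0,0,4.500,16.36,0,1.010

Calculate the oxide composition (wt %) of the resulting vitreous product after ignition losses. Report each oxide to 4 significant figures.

Glass mass = 2407 pbw (batch 2984 − LOI 577.2).
Composition: SiO2 31.72%, MgO 20.76%, BaO 12.86%, Li2O 6.981%, Al2O3 14.11%, CaO 13.57%

Values along the way are displayed, with 4-significant-figure rounding, at each printed step — exact precision is held end to end; each reported figure is rounded only once — derived quantities (totals, the six compositions, net glass mass, LOI, the yield) are computed from the batch weights on 2407 pbw of glass at exact precision, exactly as printed in the problem or the answer.
Per-oxide mass from batch:
  SiO2: 977.0·0.7813 = 763.3 pbw
  MgO: 557.1·0.4783 + 565.6·0.4123 = 499.7 pbw
  BaO: 398.1·0.7776 = 309.6 pbw
  Li2O: 305.7·0.4058 + 977.0·0.04500 = 168.0 pbw
  Al2O3: 180.4·0.9960 + 977.0·0.1636 = 339.5 pbw
  CaO: 565.6·0.5775 = 326.6 pbw
LOI: 557.1·0.5217 + 305.7·0.5942 + 565.6·0.01020 + 398.1·0.2224 + 180.4·0.004000 + 977.0·0.01010 = 577.2 pbw
Glass = total batch minus LOI = 2984 − 577.2 = 2407 pbw (consistent with Σ oxide mass)
oxide / glass × 100 gives the wt %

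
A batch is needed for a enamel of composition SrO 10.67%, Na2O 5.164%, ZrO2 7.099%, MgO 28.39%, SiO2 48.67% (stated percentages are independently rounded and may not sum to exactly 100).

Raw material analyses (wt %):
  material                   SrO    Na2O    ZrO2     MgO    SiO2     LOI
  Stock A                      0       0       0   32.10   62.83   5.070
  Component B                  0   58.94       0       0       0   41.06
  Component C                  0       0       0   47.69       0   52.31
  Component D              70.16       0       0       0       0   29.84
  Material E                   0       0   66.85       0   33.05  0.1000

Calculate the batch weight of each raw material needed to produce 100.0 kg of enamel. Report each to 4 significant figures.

In-progress results are displayed (rounded to four significant figures) as written. Each numeric step holds full precision from start to finish. A single rounding finalizes each reported value. Derived quantities (the five compositions, glass mass, totals, the yield, LOI) are re-derived using the weight values per 100.0 kg of glass at exact precision as given in the problem or answer text.
Per-oxide target masses for 100.0 kg enamel:
  SrO: 10.67% × 100.0 = 10.67 kg
  Na2O: 5.164% × 100.0 = 5.164 kg
  ZrO2: 7.099% × 100.0 = 7.099 kg
  MgO: 28.39% × 100.0 = 28.39 kg
  SiO2: 48.67% × 100.0 = 48.67 kg
A balance pass over the oxides, with the batch weights as given, under the basis named above (sums match the target masses once rounding is allowed for):
  SrO: 15.21·0.7016 = 10.67 kg (target 10.67 kg)
  Na2O: 8.761·0.5894 = 5.164 kg (target 5.164 kg)
  ZrO2: 10.62·0.6685 = 7.099 kg (target 7.099 kg)
  MgO: 71.88·0.3210 + 11.15·0.4769 = 28.39 kg (target 28.39 kg)
  SiO2: 71.88·0.6283 + 10.62·0.3305 = 48.67 kg (target 48.67 kg)
Auditing the glass mass value: total charge less LOI = 100.0 kg (the targets, summed, come to 99.99 kg; stated basis 100.0 kg — gaps are rounding artifacts).
Batch grand total — Σ batch = 117.6 kg; loss to ignition Σ batch·LOI = 17.62 kg; yield: glass divided by total = 85.02%.

Batch per 100.0 kg enamel:
  Stock A: 71.88 kg
  Component B: 8.761 kg
  Component C: 11.15 kg
  Component D: 15.21 kg
  Material E: 10.62 kg
Total batch = 117.6 kg; LOI loss = 17.62 kg; yield = 85.02%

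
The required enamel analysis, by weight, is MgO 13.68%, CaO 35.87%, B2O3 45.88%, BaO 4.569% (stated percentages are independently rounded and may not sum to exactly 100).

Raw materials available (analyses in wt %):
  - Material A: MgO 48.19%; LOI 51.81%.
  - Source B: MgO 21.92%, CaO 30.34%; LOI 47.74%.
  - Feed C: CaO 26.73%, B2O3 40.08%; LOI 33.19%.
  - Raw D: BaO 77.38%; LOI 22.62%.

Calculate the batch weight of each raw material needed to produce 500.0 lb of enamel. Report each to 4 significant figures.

Working values appear rounded to 4 significant digits in the working; each numeric step keeps exact precision throughout; each reported number is rounded a single time. All derived quantities are carried at full float precision (four oxide percentages, ignition loss, yield, glass mass, the totals) using the weight values per 500.0 lb of glass, as they appear in question or answer.
Per-oxide target masses for 500.0 lb enamel:
  MgO: 13.68% × 500.0 = 68.40 lb
  CaO: 35.87% × 500.0 = 179.4 lb
  B2O3: 45.88% × 500.0 = 229.4 lb
  BaO: 4.569% × 500.0 = 22.84 lb
Mass-balance tally per oxide with the batch weights as given, versus the basis set out (each sum matches its target mass given rounding of the digits):
  MgO: 102.4·0.4819 + 86.88·0.2192 = 68.39 lb (target 68.40 lb)
  CaO: 86.88·0.3034 + 572.4·0.2673 = 179.4 lb (target 179.4 lb)
  B2O3: 572.4·0.4008 = 229.4 lb (target 229.4 lb)
  BaO: 29.52·0.7738 = 22.84 lb (target 22.84 lb)
Glass-mass sanity pass: whole batch net of LOI = 500.0 lb (targets for the oxides total 500.0 lb; against the stated basis, 500.0 lb — any gap is answer rounding).
Whole-batch sum: Σ batch = 791.2 lb; the LOI term Σ batch·LOI equals 291.2 lb; glass ÷ batch gives a yield of 63.20%.

Batch per 500.0 lb enamel:
  Material A: 102.4 lb
  Source B: 86.88 lb
  Feed C: 572.4 lb
  Raw D: 29.52 lb
Total batch = 791.2 lb; LOI loss = 291.2 lb; yield = 63.20%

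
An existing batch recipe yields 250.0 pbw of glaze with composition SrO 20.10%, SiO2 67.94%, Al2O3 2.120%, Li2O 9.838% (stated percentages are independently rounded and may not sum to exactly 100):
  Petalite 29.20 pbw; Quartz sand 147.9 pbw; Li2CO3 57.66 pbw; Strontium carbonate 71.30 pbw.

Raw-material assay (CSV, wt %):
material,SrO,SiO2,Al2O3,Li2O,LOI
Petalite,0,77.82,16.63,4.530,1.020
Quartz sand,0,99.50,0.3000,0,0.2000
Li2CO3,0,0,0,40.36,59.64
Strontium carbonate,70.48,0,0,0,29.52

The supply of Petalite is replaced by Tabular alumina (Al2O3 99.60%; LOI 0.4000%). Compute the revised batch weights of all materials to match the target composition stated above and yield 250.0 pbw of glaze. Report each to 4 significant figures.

Revised batch per 250.0 pbw glaze:
  Tabular alumina: 4.807 pbw
  Quartz sand: 170.7 pbw
  Li2CO3: 60.94 pbw
  Strontium carbonate: 71.30 pbw
Total batch = 307.7 pbw; LOI loss = 57.75 pbw

Working values are printed with 4-significant-digit rounding as written. All arithmetic keeps exact precision all the way through. Exactly one rounding lands on every reported figure — all derived quantities (the yield, four oxide percentages, net glass mass, totals, LOI) are re-derived in exact precision from the batch weights on 250.0 pbw of glass, precisely as stated by question or answer.
Per-oxide target masses for 250.0 pbw glaze:
  SrO: 20.10% × 250.0 = 50.25 pbw
  SiO2: 67.94% × 250.0 = 169.8 pbw
  Al2O3: 2.120% × 250.0 = 5.300 pbw
  Li2O: 9.838% × 250.0 = 24.60 pbw
Per-oxide balance check working from each reported weight, versus the basis set out (oxide sums agree with the targets net of answer rounding effects):
  SrO: 71.30·0.7048 = 50.25 pbw (target 50.25 pbw)
  SiO2: 170.7·0.9950 = 169.8 pbw (target 169.8 pbw)
  Al2O3: 4.807·0.9960 + 170.7·0.003000 = 5.300 pbw (target 5.300 pbw)
  Li2O: 60.94·0.4036 = 24.60 pbw (target 24.60 pbw)
Glass-mass sanity pass: Σ batch − LOI loss = 250.0 pbw (oxide target masses add up to 250.0 pbw; with the basis standing at 250.0 pbw — a pure rounding effect).
Batch total: Σ batch = 307.7 pbw; loss to ignition Σ batch·LOI = 57.75 pbw; yield, glass over the total, = 81.23%.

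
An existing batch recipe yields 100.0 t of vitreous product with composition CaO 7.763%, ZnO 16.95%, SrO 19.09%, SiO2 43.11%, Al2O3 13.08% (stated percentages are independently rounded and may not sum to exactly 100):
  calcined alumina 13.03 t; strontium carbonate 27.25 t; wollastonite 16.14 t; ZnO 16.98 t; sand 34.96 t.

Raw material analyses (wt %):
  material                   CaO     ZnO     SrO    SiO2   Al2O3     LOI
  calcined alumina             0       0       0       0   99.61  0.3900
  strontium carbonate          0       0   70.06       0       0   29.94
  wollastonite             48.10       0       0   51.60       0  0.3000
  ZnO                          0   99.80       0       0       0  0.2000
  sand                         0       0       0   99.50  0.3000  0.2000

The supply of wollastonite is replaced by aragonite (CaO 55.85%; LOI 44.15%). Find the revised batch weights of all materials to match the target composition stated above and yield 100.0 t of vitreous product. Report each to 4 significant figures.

Intermediates are shown (rounded to four significant digits) at each printed step — the working math holds full precision at every stage; every reported value sees exactly one rounding; the derived quantities are computed starting from the weights per 100.0 t of glass at exact precision (the five compositions, glass mass, totals, ignition loss, yield), precisely as stated by either problem or answer.
Oxide mass targets, per 100.0 t vitreous product:
  CaO: 7.763% × 100.0 = 7.763 t
  ZnO: 16.95% × 100.0 = 16.95 t
  SrO: 19.09% × 100.0 = 19.09 t
  SiO2: 43.11% × 100.0 = 43.11 t
  Al2O3: 13.08% × 100.0 = 13.08 t
Per-oxide balance check on the weights just shown, under the basis named above (sum by sum, the targets are met inside rounding margins):
  CaO: 13.90·0.5585 = 7.763 t (target 7.763 t)
  ZnO: 16.98·0.9980 = 16.95 t (target 16.95 t)
  SrO: 27.25·0.7006 = 19.09 t (target 19.09 t)
  SiO2: 43.33·0.9950 = 43.11 t (target 43.11 t)
  Al2O3: 13.00·0.9961 + 43.33·0.003000 = 13.08 t (target 13.08 t)
Glass-mass bookkeeping: total charge less LOI = 99.99 t (targets for the oxides total 99.99 t; stated basis 100.0 t — deltas are rounding alone).
Batch total: Σ batch = 114.5 t; LOI loss = Σ batch·LOI = 14.47 t; glass ÷ batch gives a yield of 87.36%.

Revised batch per 100.0 t vitreous product:
  calcined alumina: 13.00 t
  strontium carbonate: 27.25 t
  aragonite: 13.90 t
  ZnO: 16.98 t
  sand: 43.33 t
Total batch = 114.5 t; LOI loss = 14.47 t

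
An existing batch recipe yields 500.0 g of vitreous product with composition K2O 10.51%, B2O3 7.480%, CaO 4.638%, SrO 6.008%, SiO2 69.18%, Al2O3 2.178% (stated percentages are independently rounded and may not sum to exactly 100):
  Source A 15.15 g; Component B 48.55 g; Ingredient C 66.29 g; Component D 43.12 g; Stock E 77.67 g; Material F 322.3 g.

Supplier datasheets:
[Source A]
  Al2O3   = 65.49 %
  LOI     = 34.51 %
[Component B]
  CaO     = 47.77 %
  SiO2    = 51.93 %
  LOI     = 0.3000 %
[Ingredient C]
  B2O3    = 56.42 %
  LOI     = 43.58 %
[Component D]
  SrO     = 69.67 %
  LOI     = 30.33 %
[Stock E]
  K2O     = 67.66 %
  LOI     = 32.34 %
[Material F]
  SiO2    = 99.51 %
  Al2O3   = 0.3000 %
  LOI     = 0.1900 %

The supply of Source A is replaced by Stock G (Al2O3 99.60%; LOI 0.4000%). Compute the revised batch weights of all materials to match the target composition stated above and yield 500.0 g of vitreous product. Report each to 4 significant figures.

Values along the way are displayed with 4-significant-figure rounding between the steps — every computation runs at full float precision through every step — each reported result is rounded only once. Derived quantities, which include glass mass, yield, the totals, LOI, the six compositions, are computed in exact precision, exactly as printed in problem or answer, using the weight values on 500.0 g of glass.
Oxide mass targets, per 500.0 g vitreous product:
  K2O: 10.51% × 500.0 = 52.55 g
  B2O3: 7.480% × 500.0 = 37.40 g
  CaO: 4.638% × 500.0 = 23.19 g
  SrO: 6.008% × 500.0 = 30.04 g
  SiO2: 69.18% × 500.0 = 345.9 g
  Al2O3: 2.178% × 500.0 = 10.89 g
Verifying the oxide balance working from each reported weight, on the stated basis (every target is met by its sum exact up to rounding of places):
  K2O: 77.67·0.6766 = 52.55 g (target 52.55 g)
  B2O3: 66.29·0.5642 = 37.40 g (target 37.40 g)
  CaO: 48.55·0.4777 = 23.19 g (target 23.19 g)
  SrO: 43.12·0.6967 = 30.04 g (target 30.04 g)
  SiO2: 48.55·0.5193 + 322.3·0.9951 = 345.9 g (target 345.9 g)
  Al2O3: 9.963·0.9960 + 322.3·0.003000 = 10.89 g (target 10.89 g)
Consistency of the glass mass: Σ batch − LOI loss = 500.0 g (targets for the oxides total 500.0 g; basis as stated: 500.0 g — differing by rounding only).
Adding the batch up: Σ batch = 567.9 g; LOI removed, Σ of batch·LOI: 67.88 g; as yield: glass ÷ batch → 88.05%.

Revised batch per 500.0 g vitreous product:
  Stock G: 9.963 g
  Component B: 48.55 g
  Ingredient C: 66.29 g
  Component D: 43.12 g
  Stock E: 77.67 g
  Material F: 322.3 g
Total batch = 567.9 g; LOI loss = 67.88 g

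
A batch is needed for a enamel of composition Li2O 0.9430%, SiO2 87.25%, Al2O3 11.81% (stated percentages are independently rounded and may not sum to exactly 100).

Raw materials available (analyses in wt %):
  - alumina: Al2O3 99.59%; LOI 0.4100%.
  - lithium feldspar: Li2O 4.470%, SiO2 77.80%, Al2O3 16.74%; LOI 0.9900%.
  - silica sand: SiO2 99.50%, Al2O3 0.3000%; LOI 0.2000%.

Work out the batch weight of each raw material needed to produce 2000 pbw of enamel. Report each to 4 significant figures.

The intermediate values appear rounded to 4 significant digits as written; all internal work carries full float precision throughout. Every reported result is rounded just once — derived quantities (three oxide percentages, totals, glass mass, LOI, yield) are carried at full float precision using the weight values per 2000 pbw of glass exactly as shown in the problem or the answer.
The oxide mass targets at 2000 pbw enamel:
  Li2O: 0.9430% × 2000 = 18.86 pbw
  SiO2: 87.25% × 2000 = 1745 pbw
  Al2O3: 11.81% × 2000 = 236.2 pbw
Per-oxide balance check applying the batch weights above, under the basis named above (sums match the target masses given rounding of the digits):
  Li2O: 421.9·0.04470 = 18.86 pbw (target 18.86 pbw)
  SiO2: 421.9·0.7780 + 1424·0.9950 = 1745 pbw (target 1745 pbw)
  Al2O3: 162.0·0.9959 + 421.9·0.1674 + 1424·0.003000 = 236.2 pbw (target 236.2 pbw)
The glass-mass cross-check: Σ batch − LOI loss = 2000 pbw (targets for the oxides total 2000 pbw; versus the stated basis of 2000 pbw — gaps are rounding artifacts).
Summing the batch: Σ batch = 2008 pbw; the LOI term Σ batch·LOI equals 7.689 pbw; glass ÷ batch gives a yield of 99.62%.

Batch per 2000 pbw enamel:
  alumina: 162.0 pbw
  lithium feldspar: 421.9 pbw
  silica sand: 1424 pbw
Total batch = 2008 pbw; LOI loss = 7.689 pbw; yield = 99.62%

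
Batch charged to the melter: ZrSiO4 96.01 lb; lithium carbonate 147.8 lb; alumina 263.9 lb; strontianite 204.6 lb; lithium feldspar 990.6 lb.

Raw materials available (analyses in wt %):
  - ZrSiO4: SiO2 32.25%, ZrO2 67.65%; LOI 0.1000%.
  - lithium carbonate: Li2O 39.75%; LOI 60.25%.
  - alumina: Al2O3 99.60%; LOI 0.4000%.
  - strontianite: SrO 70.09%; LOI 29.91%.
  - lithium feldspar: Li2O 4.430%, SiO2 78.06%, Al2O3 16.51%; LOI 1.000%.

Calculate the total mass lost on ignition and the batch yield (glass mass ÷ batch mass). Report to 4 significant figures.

LOI loss = 161.3 lb; glass = 1542 lb; yield = 90.53%

In-progress results are displayed with 4-significant-digit rounding as written; the whole derivation keeps full float precision from start to finish — each reported result is rounded exactly once — the derived quantities, including five oxide percentages, ignition loss, the yield, glass mass, totals, are carried using the weight values for 1542 lb of glass at full precision, exactly as shown in question or answer.
Material-by-material LOI:
  ZrSiO4: 96.01 × 0.001000 = 0.09601 lb
  lithium carbonate: 147.8 × 0.6025 = 89.05 lb
  alumina: 263.9 × 0.004000 = 1.056 lb
  strontianite: 204.6 × 0.2991 = 61.20 lb
  lithium feldspar: 990.6 × 0.01000 = 9.906 lb
Total LOI = 161.3 lb
Glass = batch − LOI = 1703 − 161.3 = 1542 lb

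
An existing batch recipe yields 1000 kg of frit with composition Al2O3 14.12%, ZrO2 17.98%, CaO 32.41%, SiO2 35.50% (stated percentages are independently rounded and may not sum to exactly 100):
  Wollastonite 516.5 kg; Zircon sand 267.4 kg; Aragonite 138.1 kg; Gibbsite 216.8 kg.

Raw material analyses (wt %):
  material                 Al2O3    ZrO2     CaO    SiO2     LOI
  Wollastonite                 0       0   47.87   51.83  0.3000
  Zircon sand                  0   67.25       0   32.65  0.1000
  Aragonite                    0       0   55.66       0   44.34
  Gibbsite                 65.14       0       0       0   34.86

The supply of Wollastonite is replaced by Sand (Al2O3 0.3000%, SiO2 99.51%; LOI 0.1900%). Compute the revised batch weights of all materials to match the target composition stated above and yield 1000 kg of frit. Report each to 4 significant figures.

Revised batch per 1000 kg frit:
  Sand: 269.0 kg
  Zircon sand: 267.4 kg
  Aragonite: 582.3 kg
  Gibbsite: 215.5 kg
Total batch = 1334 kg; LOI loss = 334.1 kg

Intermediates are shown (rounded to 4 significant digits) between the steps; each numeric step runs at exact precision through the solve. Every reported figure is rounded just once — derived quantities, which include LOI, yield, the four compositions, net glass mass, the totals, are re-derived in exact precision, as given in the question or the answer, from the weighed amounts per 1000 kg of glass.
Oxide mass targets, per 1000 kg frit:
  Al2O3: 14.12% × 1000 = 141.2 kg
  ZrO2: 17.98% × 1000 = 179.8 kg
  CaO: 32.41% × 1000 = 324.1 kg
  SiO2: 35.50% × 1000 = 355.0 kg
Verifying the oxide balance working from each reported weight, under the basis named above (target by target, the sums agree up to rounding of the answer):
  Al2O3: 269.0·0.003000 + 215.5·0.6514 = 141.2 kg (target 141.2 kg)
  ZrO2: 267.4·0.6725 = 179.8 kg (target 179.8 kg)
  CaO: 582.3·0.5566 = 324.1 kg (target 324.1 kg)
  SiO2: 269.0·0.9951 + 267.4·0.3265 = 355.0 kg (target 355.0 kg)
Glass mass check: total batch − LOI = 1000 kg (summing oxide targets gives 1000 kg; with the basis standing at 1000 kg — rounding explains the deltas).
Total batch = Σ batch = 1334 kg; loss to ignition Σ batch·LOI = 334.1 kg; yield: glass divided by total = 74.96%.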